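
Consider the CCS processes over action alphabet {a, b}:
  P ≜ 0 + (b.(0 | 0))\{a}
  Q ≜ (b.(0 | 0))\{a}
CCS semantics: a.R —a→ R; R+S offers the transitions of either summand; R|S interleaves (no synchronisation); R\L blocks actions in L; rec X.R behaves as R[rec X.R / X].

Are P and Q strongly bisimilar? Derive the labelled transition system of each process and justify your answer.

bisimilar

P's transition system — 2 states:
  p0 = 0 + (b.(0 | 0))\{a} ⊢ ··b··> p1
  p1 = (0 | 0)\{a} ⊢ stopped
Q's transition system — 2 states:
  q0 = (b.(0 | 0))\{a} ⊢ ··b··> q1
  q1 = (0 | 0)\{a} ⊢ stopped
Coarsest stable partition (strong bisimilarity classes):
  B0 = {p0, q0}
  B1 = {p1, q1}
p0 ∈ B0, q0 ∈ B0 → same block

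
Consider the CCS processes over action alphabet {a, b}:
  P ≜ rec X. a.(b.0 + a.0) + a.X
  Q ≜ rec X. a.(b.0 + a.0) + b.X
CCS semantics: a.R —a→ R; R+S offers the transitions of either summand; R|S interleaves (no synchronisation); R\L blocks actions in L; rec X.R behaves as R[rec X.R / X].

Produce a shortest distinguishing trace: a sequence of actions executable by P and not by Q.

aaa

P's transition system — 3 states:
  u0 = rec X. a.(b.0 + a.0) + a.X | -a-> u0, -a-> u1
  u1 = b.0 + a.0 | -a-> u2, -b-> u2
  u2 = 0 | deadlocked
Q's transition system — 3 states:
  v0 = rec X. a.(b.0 + a.0) + b.X | -a-> v1, -b-> v0
  v1 = b.0 + a.0 | -a-> v2, -b-> v2
  v2 = 0 | deadlocked
Executing aaa from P (initial set {u0}):
  [1] a ⇒ {u0, u1}
  [2] a ⇒ {u0, u1, u2}
  [3] a ⇒ {u0, u1, u2}
  P completes σ.
Executing aaa from Q (initial set {v0}):
  [1] a ⇒ {v1}
  [2] a ⇒ {v2}
  [3] a ⇒ ∅ (Q stuck)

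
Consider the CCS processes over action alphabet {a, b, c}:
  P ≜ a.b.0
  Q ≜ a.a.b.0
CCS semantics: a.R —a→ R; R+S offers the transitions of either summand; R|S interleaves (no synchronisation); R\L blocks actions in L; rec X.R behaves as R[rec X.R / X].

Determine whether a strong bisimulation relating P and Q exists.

Reachable graph of P (3 states):
  p0 = a.b.0 | -a-> p1
  p1 = b.0 | -b-> p2
  p2 = 0 | stopped
Reachable graph of Q (4 states):
  q0 = a.a.b.0 | -a-> q1
  q1 = a.b.0 | -a-> q2
  q2 = b.0 | -b-> q3
  q3 = 0 | stopped
Coarsest stable partition (strong bisimilarity classes):
  B0 = {p0, q1}
  B1 = {p1, q2}
  B2 = {p2, q3}
  B3 = {q0}
p0 ∈ B0, q0 ∈ B3 → different blocks

NO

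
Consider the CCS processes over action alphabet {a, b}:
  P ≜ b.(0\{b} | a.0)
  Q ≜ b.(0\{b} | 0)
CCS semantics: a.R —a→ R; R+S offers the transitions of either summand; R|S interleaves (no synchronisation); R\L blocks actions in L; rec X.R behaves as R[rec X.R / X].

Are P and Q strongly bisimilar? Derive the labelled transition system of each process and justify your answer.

LTS(P): 3 reachable states
  s0 = b.(0\{b} | a.0) :: =b=> s1
  s1 = 0\{b} | a.0 :: =a=> s2
  s2 = 0\{b} | 0 :: ∅
LTS(Q): 2 reachable states
  t0 = b.(0\{b} | 0) :: =b=> t1
  t1 = 0\{b} | 0 :: ∅
Coarsest stable partition (strong bisimilarity classes):
  B0 = {s0}
  B1 = {s1}
  B2 = {s2, t1}
  B3 = {t0}
s0 ∈ B0, t0 ∈ B3 → different blocks

P ≁ Q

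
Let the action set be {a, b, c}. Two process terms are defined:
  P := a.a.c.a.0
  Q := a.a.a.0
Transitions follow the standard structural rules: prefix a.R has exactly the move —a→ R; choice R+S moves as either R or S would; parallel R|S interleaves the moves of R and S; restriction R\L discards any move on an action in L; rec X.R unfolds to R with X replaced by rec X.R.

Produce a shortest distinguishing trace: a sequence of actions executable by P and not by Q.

P's transition system — 5 states:
  p0 = a.a.c.a.0 has moves =a=> p1
  p1 = a.c.a.0 has moves =a=> p2
  p2 = c.a.0 has moves =c=> p3
  p3 = a.0 has moves =a=> p4
  p4 = 0 has moves stopped
Q's transition system — 4 states:
  q0 = a.a.a.0 has moves =a=> q1
  q1 = a.a.0 has moves =a=> q2
  q2 = a.0 has moves =a=> q3
  q3 = 0 has moves stopped
Executing aac from P (initial set {p0}):
  [1] a ⇒ {p1}
  [2] a ⇒ {p2}
  [3] c ⇒ {p3}
  — P admits the full trace.
Executing aac from Q (initial set {q0}):
  [1] a ⇒ {q1}
  [2] a ⇒ {q2}
  [3] c ⇒ no successor for Q

aac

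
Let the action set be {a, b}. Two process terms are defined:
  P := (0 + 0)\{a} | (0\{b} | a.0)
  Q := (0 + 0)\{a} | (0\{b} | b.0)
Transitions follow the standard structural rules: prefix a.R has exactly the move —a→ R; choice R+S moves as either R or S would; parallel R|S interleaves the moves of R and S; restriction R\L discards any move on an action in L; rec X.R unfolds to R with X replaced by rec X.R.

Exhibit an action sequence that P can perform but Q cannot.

Reachable graph of P (2 states):
  s0 = (0 + 0)\{a} | (0\{b} | a.0) has moves ··a··> s1
  s1 = (0 + 0)\{a} | (0\{b} | 0) has moves (no moves)
Reachable graph of Q (2 states):
  t0 = (0 + 0)\{a} | (0\{b} | b.0) has moves ··b··> t1
  t1 = (0 + 0)\{a} | (0\{b} | 0) has moves (no moves)
Executing a from P (initial set {s0}):
  step 1 (a): {s1}
  ✓ P
Executing a from Q (initial set {t0}):
  step 1 (a): ∅  — Q cannot continue

a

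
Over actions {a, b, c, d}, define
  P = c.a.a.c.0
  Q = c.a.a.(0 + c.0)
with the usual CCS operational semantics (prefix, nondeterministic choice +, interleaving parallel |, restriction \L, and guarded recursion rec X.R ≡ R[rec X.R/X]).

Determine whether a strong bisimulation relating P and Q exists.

Reachable graph of P (5 states):
  s0 = c.a.a.c.0 :: --c--▸ s1
  s1 = a.a.c.0 :: --a--▸ s2
  s2 = a.c.0 :: --a--▸ s3
  s3 = c.0 :: --c--▸ s4
  s4 = 0 :: stopped
Reachable graph of Q (5 states):
  t0 = c.a.a.(0 + c.0) :: --c--▸ t1
  t1 = a.a.(0 + c.0) :: --a--▸ t2
  t2 = a.(0 + c.0) :: --a--▸ t3
  t3 = 0 + c.0 :: --c--▸ t4
  t4 = 0 :: stopped
Bisimilarity quotient blocks:
  B0 = {s0, t0}
  B1 = {s1, t1}
  B2 = {s2, t2}
  B3 = {s3, t3}
  B4 = {s4, t4}
s0 ∈ B0, t0 ∈ B0 → same block

P ~ Q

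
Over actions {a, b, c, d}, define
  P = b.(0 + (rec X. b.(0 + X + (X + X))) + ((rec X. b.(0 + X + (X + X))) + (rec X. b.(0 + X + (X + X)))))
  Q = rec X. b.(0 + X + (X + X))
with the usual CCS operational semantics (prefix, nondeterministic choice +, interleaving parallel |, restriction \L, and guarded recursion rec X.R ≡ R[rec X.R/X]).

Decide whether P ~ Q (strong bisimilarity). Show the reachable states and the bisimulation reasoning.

YES

P's transition system — 2 states:
  m0 = b.(0 + (rec X. b.(0 + X + (X + X))) + ((rec X. b.(0 + X + (X + X))) + (rec X. b.(0 + X + (X + X))))) :: --b--▸ m1
  m1 = 0 + (rec X. b.(0 + X + (X + X))) + ((rec X. b.(0 + X + (X + X))) + (rec X. b.(0 + X + (X + X)))) :: --b--▸ m1
Q's transition system — 2 states:
  n0 = rec X. b.(0 + X + (X + X)) :: --b--▸ n1
  n1 = 0 + (rec X. b.(0 + X + (X + X))) + ((rec X. b.(0 + X + (X + X))) + (rec X. b.(0 + X + (X + X)))) :: --b--▸ n1
Coarsest stable partition (strong bisimilarity classes):
  B0 = {m0, m1, n0, n1}
m0 ∈ B0, n0 ∈ B0 → same block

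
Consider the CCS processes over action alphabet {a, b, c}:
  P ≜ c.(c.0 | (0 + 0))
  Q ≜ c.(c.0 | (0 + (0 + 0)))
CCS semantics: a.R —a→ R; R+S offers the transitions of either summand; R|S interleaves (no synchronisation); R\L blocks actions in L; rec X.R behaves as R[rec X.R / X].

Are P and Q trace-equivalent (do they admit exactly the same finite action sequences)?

LTS(P): 3 reachable states
  p0 = c.(c.0 | (0 + 0)) :: =c=> p1
  p1 = c.0 | (0 + 0) :: =c=> p2
  p2 = 0 | (0 + 0) :: stopped
LTS(Q): 3 reachable states
  q0 = c.(c.0 | (0 + (0 + 0))) :: =c=> q1
  q1 = c.0 | (0 + (0 + 0)) :: =c=> q2
  q2 = 0 | (0 + (0 + 0)) :: stopped
Coarsest stable partition (strong bisimilarity classes):
  B0 = {p0, q0}
  B1 = {p1, q1}
  B2 = {p2, q2}
p0 ∈ B0, q0 ∈ B0 → same block
Bisimilar ⇒ trace-equivalent.

YES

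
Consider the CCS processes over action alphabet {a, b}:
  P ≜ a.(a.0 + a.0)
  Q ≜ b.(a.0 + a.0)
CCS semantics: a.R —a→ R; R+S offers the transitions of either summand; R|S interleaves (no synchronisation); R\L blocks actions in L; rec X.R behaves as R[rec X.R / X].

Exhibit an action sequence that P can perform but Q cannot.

Reachable graph of P (3 states):
  m0 = a.(a.0 + a.0) ⊢ =a=> m1
  m1 = a.0 + a.0 ⊢ =a=> m2
  m2 = 0 ⊢ deadlocked
Reachable graph of Q (3 states):
  n0 = b.(a.0 + a.0) ⊢ =b=> n1
  n1 = a.0 + a.0 ⊢ =a=> n2
  n2 = 0 ⊢ deadlocked
Executing a from P (initial set {m0}):
  [1] a ⇒ {m1}
  — P admits the full trace.
Executing a from Q (initial set {n0}):
  [1] a ⇒ no successor for Q

a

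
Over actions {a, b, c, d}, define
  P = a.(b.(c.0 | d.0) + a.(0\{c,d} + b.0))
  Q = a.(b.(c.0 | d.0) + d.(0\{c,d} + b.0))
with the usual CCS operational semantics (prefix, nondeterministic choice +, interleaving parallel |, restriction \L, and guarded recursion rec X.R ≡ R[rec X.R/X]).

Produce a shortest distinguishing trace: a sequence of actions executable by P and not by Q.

aa

LTS(P): 8 reachable states
  u0 = a.(b.(c.0 | d.0) + a.(0\{c,d} + b.0)) → --a--▸ u1
  u1 = b.(c.0 | d.0) + a.(0\{c,d} + b.0) → --a--▸ u2, --b--▸ u3
  u2 = 0\{c,d} + b.0 → --b--▸ u4
  u3 = c.0 | d.0 → --c--▸ u5, --d--▸ u6
  u4 = 0 → deadlocked
  u5 = 0 | d.0 → --d--▸ u7
  u6 = c.0 | 0 → --c--▸ u7
  u7 = 0 | 0 → deadlocked
LTS(Q): 8 reachable states
  v0 = a.(b.(c.0 | d.0) + d.(0\{c,d} + b.0)) → --a--▸ v1
  v1 = b.(c.0 | d.0) + d.(0\{c,d} + b.0) → --b--▸ v2, --d--▸ v3
  v2 = c.0 | d.0 → --c--▸ v4, --d--▸ v5
  v3 = 0\{c,d} + b.0 → --b--▸ v6
  v4 = 0 | d.0 → --d--▸ v7
  v5 = c.0 | 0 → --c--▸ v7
  v6 = 0 → deadlocked
  v7 = 0 | 0 → deadlocked
Trace ⟨aa⟩ through P, begin at {u0}:
  step 1 (a): {u1}
  step 2 (a): {u2}
  P completes σ.
Trace ⟨aa⟩ through Q, begin at {v0}:
  step 1 (a): {v1}
  step 2 (a): ∅  — Q cannot continue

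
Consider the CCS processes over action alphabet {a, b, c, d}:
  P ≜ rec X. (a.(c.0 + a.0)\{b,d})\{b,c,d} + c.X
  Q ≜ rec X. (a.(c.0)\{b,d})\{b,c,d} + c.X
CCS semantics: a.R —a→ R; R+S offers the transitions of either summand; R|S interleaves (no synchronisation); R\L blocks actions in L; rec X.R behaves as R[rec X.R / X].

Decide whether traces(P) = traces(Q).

LTS(P): 3 reachable states
  m0 = rec X. (a.(c.0 + a.0)\{b,d})\{b,c,d} + c.X → -a-> m1, -c-> m0
  m1 = (c.0 + a.0)\{b,d}\{b,c,d} → -a-> m2
  m2 = 0\{b,d}\{b,c,d} → (no moves)
LTS(Q): 2 reachable states
  n0 = rec X. (a.(c.0)\{b,d})\{b,c,d} + c.X → -a-> n1, -c-> n0
  n1 = (c.0)\{b,d}\{b,c,d} → (no moves)
Executing aa from P (initial set {m0}):
  after a @ step 1: {m1}
  after a @ step 2: {m2}
  ✓ P
Executing aa from Q (initial set {n0}):
  after a @ step 1: {n1}
  after a @ step 2: ∅  — Q cannot continue

trace-distinct — witness ⟨aa⟩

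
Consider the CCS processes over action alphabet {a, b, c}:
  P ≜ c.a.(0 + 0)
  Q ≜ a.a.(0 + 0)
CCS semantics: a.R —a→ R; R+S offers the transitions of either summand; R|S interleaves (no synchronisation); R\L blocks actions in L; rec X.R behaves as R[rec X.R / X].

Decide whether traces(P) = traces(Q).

NO — witness ⟨c⟩

LTS(P): 3 reachable states
  u0 = c.a.(0 + 0) :: -c-> u1
  u1 = a.(0 + 0) :: -a-> u2
  u2 = 0 + 0 :: ∅
LTS(Q): 3 reachable states
  v0 = a.a.(0 + 0) :: -a-> v1
  v1 = a.(0 + 0) :: -a-> v2
  v2 = 0 + 0 :: ∅
Trace ⟨c⟩ through P, begin at {u0}:
  step 1 (c): {u1}
  ✓ P
Trace ⟨c⟩ through Q, begin at {v0}:
  step 1 (c): no successor for Q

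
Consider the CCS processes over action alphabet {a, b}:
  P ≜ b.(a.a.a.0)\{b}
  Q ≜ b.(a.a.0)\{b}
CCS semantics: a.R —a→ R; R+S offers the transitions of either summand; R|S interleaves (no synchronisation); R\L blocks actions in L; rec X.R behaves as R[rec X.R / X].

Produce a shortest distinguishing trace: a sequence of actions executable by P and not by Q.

baaa

Reachable graph of P (5 states):
  m0 = b.(a.a.a.0)\{b} | =b=> m1
  m1 = (a.a.a.0)\{b} | =a=> m2
  m2 = (a.a.0)\{b} | =a=> m3
  m3 = (a.0)\{b} | =a=> m4
  m4 = 0\{b} | stopped
Reachable graph of Q (4 states):
  n0 = b.(a.a.0)\{b} | =b=> n1
  n1 = (a.a.0)\{b} | =a=> n2
  n2 = (a.0)\{b} | =a=> n3
  n3 = 0\{b} | stopped
Executing baaa from P (initial set {m0}):
  step 1 (b): {m1}
  step 2 (a): {m2}
  step 3 (a): {m3}
  step 4 (a): {m4}
  P completes σ.
Executing baaa from Q (initial set {n0}):
  step 1 (b): {n1}
  step 2 (a): {n2}
  step 3 (a): {n3}
  step 4 (a): ∅  — Q cannot continue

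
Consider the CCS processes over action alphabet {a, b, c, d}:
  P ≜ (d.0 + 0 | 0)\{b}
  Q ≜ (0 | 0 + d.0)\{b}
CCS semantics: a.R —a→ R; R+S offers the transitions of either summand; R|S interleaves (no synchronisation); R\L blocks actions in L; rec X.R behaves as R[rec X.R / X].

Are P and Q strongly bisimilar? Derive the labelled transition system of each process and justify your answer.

Reachable graph of P (2 states):
  m0 = (d.0 + 0 | 0)\{b} | ··d··> m1
  m1 = 0\{b} | deadlocked
Reachable graph of Q (2 states):
  n0 = (0 | 0 + d.0)\{b} | ··d··> n1
  n1 = 0\{b} | deadlocked
Bisimilarity quotient blocks:
  B0 = {m0, n0}
  B1 = {m1, n1}
m0 ∈ B0, n0 ∈ B0 → same block

YES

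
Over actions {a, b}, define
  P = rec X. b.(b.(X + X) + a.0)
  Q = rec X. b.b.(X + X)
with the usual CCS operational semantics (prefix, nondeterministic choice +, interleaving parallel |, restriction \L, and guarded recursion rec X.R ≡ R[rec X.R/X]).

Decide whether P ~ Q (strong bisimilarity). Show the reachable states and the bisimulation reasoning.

P's transition system — 4 states:
  p0 = rec X. b.(b.(X + X) + a.0) :: --b--▸ p1
  p1 = b.((rec X. b.(b.(X + X) + a.0)) + (rec X. b.(b.(X + X) + a.0))) + a.0 :: --a--▸ p2, --b--▸ p3
  p2 = 0 :: ·
  p3 = (rec X. b.(b.(X + X) + a.0)) + (rec X. b.(b.(X + X) + a.0)) :: --b--▸ p1
Q's transition system — 3 states:
  q0 = rec X. b.b.(X + X) :: --b--▸ q1
  q1 = b.((rec X. b.b.(X + X)) + (rec X. b.b.(X + X))) :: --b--▸ q2
  q2 = (rec X. b.b.(X + X)) + (rec X. b.b.(X + X)) :: --b--▸ q1
Partition-refinement fixed point:
  B0 = {p0, p3}
  B1 = {p1}
  B2 = {p2}
  B3 = {q0, q1, q2}
p0 ∈ B0, q0 ∈ B3 → different blocks

NO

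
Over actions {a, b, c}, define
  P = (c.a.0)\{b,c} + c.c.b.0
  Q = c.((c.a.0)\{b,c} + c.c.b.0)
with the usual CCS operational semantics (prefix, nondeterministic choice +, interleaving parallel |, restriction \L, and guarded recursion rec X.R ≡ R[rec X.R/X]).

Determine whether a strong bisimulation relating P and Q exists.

LTS(P): 4 reachable states
  p0 = (c.a.0)\{b,c} + c.c.b.0 has moves =c=> p1
  p1 = c.b.0 has moves =c=> p2
  p2 = b.0 has moves =b=> p3
  p3 = 0 has moves (no moves)
LTS(Q): 5 reachable states
  q0 = c.((c.a.0)\{b,c} + c.c.b.0) has moves =c=> q1
  q1 = (c.a.0)\{b,c} + c.c.b.0 has moves =c=> q2
  q2 = c.b.0 has moves =c=> q3
  q3 = b.0 has moves =b=> q4
  q4 = 0 has moves (no moves)
Bisimilarity quotient blocks:
  B0 = {p0, q1}
  B1 = {p1, q2}
  B2 = {p2, q3}
  B3 = {p3, q4}
  B4 = {q0}
p0 ∈ B0, q0 ∈ B4 → different blocks

NO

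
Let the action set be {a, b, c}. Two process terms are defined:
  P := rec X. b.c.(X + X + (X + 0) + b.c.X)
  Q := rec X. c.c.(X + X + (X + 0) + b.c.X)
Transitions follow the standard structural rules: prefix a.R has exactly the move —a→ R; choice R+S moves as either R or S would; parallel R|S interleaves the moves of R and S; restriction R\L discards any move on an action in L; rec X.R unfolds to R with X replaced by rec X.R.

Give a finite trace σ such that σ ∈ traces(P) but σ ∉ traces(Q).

LTS(P): 4 reachable states
  p0 = rec X. b.c.(X + X + (X + 0) + b.c.X) → —b→ p1
  p1 = c.((rec X. b.c.(X + X + (X + 0) + b.c.X)) + (rec X. b.c.(X + X + (X + 0) + b.c.X)) + ((rec X. b.c.(X + X + (X + 0) + b.c.X)) + 0) + b.c.(rec X. b.c.(X + X + (X + 0) + b.c.X))) → —c→ p2
  p2 = (rec X. b.c.(X + X + (X + 0) + b.c.X)) + (rec X. b.c.(X + X + (X + 0) + b.c.X)) + ((rec X. b.c.(X + X + (X + 0) + b.c.X)) + 0) + b.c.(rec X. b.c.(X + X + (X + 0) + b.c.X)) → —b→ p1, —b→ p3
  p3 = c.(rec X. b.c.(X + X + (X + 0) + b.c.X)) → —c→ p0
LTS(Q): 4 reachable states
  q0 = rec X. c.c.(X + X + (X + 0) + b.c.X) → —c→ q1
  q1 = c.((rec X. c.c.(X + X + (X + 0) + b.c.X)) + (rec X. c.c.(X + X + (X + 0) + b.c.X)) + ((rec X. c.c.(X + X + (X + 0) + b.c.X)) + 0) + b.c.(rec X. c.c.(X + X + (X + 0) + b.c.X))) → —c→ q2
  q2 = (rec X. c.c.(X + X + (X + 0) + b.c.X)) + (rec X. c.c.(X + X + (X + 0) + b.c.X)) + ((rec X. c.c.(X + X + (X + 0) + b.c.X)) + 0) + b.c.(rec X. c.c.(X + X + (X + 0) + b.c.X)) → —b→ q3, —c→ q1
  q3 = c.(rec X. c.c.(X + X + (X + 0) + b.c.X)) → —c→ q0
Run σ = ⟨b⟩ on P: start {p0}
  after b @ step 1: {p1}
  — P admits the full trace.
Run σ = ⟨b⟩ on Q: start {q0}
  after b @ step 1: no successor for Q

b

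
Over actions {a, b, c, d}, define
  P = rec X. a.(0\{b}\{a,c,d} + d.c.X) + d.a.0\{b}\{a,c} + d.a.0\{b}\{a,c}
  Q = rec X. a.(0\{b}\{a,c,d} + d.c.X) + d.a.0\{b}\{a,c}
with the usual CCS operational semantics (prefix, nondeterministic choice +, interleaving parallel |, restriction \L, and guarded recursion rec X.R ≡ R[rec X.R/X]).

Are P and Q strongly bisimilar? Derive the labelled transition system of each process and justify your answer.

YES

Reachable graph of P (5 states):
  u0 = rec X. a.(0\{b}\{a,c,d} + d.c.X) + d.a.0\{b}\{a,c} + d.a.0\{b}\{a,c} → ··a··> u1, ··d··> u2
  u1 = 0\{b}\{a,c,d} + d.c.(rec X. a.(0\{b}\{a,c,d} + d.c.X) + d.a.0\{b}\{a,c} + d.a.0\{b}\{a,c}) → ··d··> u3
  u2 = a.0\{b}\{a,c} → ··a··> u4
  u3 = c.(rec X. a.(0\{b}\{a,c,d} + d.c.X) + d.a.0\{b}\{a,c} + d.a.0\{b}\{a,c}) → ··c··> u0
  u4 = 0\{b}\{a,c} → ∅
Reachable graph of Q (5 states):
  v0 = rec X. a.(0\{b}\{a,c,d} + d.c.X) + d.a.0\{b}\{a,c} → ··a··> v1, ··d··> v2
  v1 = 0\{b}\{a,c,d} + d.c.(rec X. a.(0\{b}\{a,c,d} + d.c.X) + d.a.0\{b}\{a,c}) → ··d··> v3
  v2 = a.0\{b}\{a,c} → ··a··> v4
  v3 = c.(rec X. a.(0\{b}\{a,c,d} + d.c.X) + d.a.0\{b}\{a,c}) → ··c··> v0
  v4 = 0\{b}\{a,c} → ∅
Coarsest stable partition (strong bisimilarity classes):
  B0 = {u0, v0}
  B1 = {u2, v2}
  B2 = {u4, v4}
  B3 = {u1, v1}
  B4 = {u3, v3}
u0 ∈ B0, v0 ∈ B0 → same block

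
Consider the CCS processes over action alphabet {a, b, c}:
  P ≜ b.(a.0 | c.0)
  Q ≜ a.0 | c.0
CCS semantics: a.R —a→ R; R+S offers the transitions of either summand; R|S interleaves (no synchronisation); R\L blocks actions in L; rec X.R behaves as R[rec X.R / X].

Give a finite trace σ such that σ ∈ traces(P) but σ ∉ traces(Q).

Reachable graph of P (5 states):
  m0 = b.(a.0 | c.0) → -b-> m1
  m1 = a.0 | c.0 → -a-> m2, -c-> m3
  m2 = 0 | c.0 → -c-> m4
  m3 = a.0 | 0 → -a-> m4
  m4 = 0 | 0 → ∅
Reachable graph of Q (4 states):
  n0 = a.0 | c.0 → -a-> n1, -c-> n2
  n1 = 0 | c.0 → -c-> n3
  n2 = a.0 | 0 → -a-> n3
  n3 = 0 | 0 → ∅
Run σ = ⟨b⟩ on P: start {m0}
  step 1 (b): {m1}
  ✓ P
Run σ = ⟨b⟩ on Q: start {n0}
  step 1 (b): ∅ (Q stuck)

b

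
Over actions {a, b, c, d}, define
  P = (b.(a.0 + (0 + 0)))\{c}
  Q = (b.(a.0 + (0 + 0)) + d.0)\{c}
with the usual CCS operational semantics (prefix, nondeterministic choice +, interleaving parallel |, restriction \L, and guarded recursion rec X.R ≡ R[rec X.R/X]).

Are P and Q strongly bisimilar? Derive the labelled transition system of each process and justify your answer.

P ≁ Q

LTS(P): 3 reachable states
  m0 = (b.(a.0 + (0 + 0)))\{c} ⊢ -b-> m1
  m1 = (a.0 + (0 + 0))\{c} ⊢ -a-> m2
  m2 = 0\{c} ⊢ stopped
LTS(Q): 3 reachable states
  n0 = (b.(a.0 + (0 + 0)) + d.0)\{c} ⊢ -b-> n1, -d-> n2
  n1 = (a.0 + (0 + 0))\{c} ⊢ -a-> n2
  n2 = 0\{c} ⊢ stopped
Coarsest stable partition (strong bisimilarity classes):
  B0 = {m0}
  B1 = {m1, n1}
  B2 = {m2, n2}
  B3 = {n0}
m0 ∈ B0, n0 ∈ B3 → different blocks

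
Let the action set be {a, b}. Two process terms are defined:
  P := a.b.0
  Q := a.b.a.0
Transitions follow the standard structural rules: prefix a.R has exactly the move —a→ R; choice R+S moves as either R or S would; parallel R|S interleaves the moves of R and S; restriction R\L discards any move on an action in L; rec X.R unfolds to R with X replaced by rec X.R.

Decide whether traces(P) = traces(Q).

NO — witness ⟨aba⟩

P's transition system — 3 states:
  s0 = a.b.0 → —a→ s1
  s1 = b.0 → —b→ s2
  s2 = 0 → stopped
Q's transition system — 4 states:
  t0 = a.b.a.0 → —a→ t1
  t1 = b.a.0 → —b→ t2
  t2 = a.0 → —a→ t3
  t3 = 0 → stopped
Executing aba from Q (initial set {t0}):
  after a @ step 1: {t1}
  after b @ step 2: {t2}
  after a @ step 3: {t3}
  ✓ Q
Executing aba from P (initial set {s0}):
  after a @ step 1: {s1}
  after b @ step 2: {s2}
  after a @ step 3: ∅  — P cannot continue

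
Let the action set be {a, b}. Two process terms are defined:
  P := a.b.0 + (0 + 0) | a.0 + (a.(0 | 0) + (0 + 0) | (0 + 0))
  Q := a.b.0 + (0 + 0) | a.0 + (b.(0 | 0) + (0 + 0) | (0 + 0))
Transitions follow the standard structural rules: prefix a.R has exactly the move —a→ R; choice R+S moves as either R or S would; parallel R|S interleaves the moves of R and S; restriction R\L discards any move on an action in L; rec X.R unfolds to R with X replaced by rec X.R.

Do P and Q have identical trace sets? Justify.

LTS(P): 5 reachable states
  m0 = a.b.0 + (0 + 0) | a.0 + (a.(0 | 0) + (0 + 0) | (0 + 0)) | -a-> m1, -a-> m2, -a-> m3
  m1 = (0 + 0) | 0 | (no moves)
  m2 = 0 | 0 | (no moves)
  m3 = b.0 | -b-> m4
  m4 = 0 | (no moves)
LTS(Q): 5 reachable states
  n0 = a.b.0 + (0 + 0) | a.0 + (b.(0 | 0) + (0 + 0) | (0 + 0)) | -a-> n1, -a-> n2, -b-> n3
  n1 = (0 + 0) | 0 | (no moves)
  n2 = b.0 | -b-> n4
  n3 = 0 | 0 | (no moves)
  n4 = 0 | (no moves)
Run σ = ⟨b⟩ on Q: start {n0}
  [1] b ⇒ {n3}
  ✓ Q
Run σ = ⟨b⟩ on P: start {m0}
  [1] b ⇒ ∅ (P stuck)

NO — witness ⟨b⟩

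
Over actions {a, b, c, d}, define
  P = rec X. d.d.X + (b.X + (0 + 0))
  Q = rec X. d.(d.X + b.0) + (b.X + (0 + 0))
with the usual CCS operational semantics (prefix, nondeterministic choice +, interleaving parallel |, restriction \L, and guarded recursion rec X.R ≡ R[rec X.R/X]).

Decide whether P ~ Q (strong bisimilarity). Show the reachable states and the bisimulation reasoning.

P's transition system — 2 states:
  p0 = rec X. d.d.X + (b.X + (0 + 0)) → --b--▸ p0, --d--▸ p1
  p1 = d.(rec X. d.d.X + (b.X + (0 + 0))) → --d--▸ p0
Q's transition system — 3 states:
  q0 = rec X. d.(d.X + b.0) + (b.X + (0 + 0)) → --b--▸ q0, --d--▸ q1
  q1 = d.(rec X. d.(d.X + b.0) + (b.X + (0 + 0))) + b.0 → --b--▸ q2, --d--▸ q0
  q2 = 0 → (no moves)
Partition-refinement fixed point:
  B0 = {p0}
  B1 = {p1}
  B2 = {q0}
  B3 = {q1}
  B4 = {q2}
p0 ∈ B0, q0 ∈ B2 → different blocks

not bisimilar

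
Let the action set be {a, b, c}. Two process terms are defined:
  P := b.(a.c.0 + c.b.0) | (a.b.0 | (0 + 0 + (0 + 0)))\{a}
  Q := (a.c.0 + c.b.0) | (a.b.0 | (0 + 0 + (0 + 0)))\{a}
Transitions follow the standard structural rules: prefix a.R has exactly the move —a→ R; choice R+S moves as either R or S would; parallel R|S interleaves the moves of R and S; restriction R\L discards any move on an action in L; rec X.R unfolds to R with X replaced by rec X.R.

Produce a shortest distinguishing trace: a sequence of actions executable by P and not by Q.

LTS(P): 5 reachable states
  p0 = b.(a.c.0 + c.b.0) | (a.b.0 | (0 + 0 + (0 + 0)))\{a} has moves —b→ p1
  p1 = (a.c.0 + c.b.0) | (a.b.0 | (0 + 0 + (0 + 0)))\{a} has moves —a→ p2, —c→ p3
  p2 = c.0 | (a.b.0 | (0 + 0 + (0 + 0)))\{a} has moves —c→ p4
  p3 = b.0 | (a.b.0 | (0 + 0 + (0 + 0)))\{a} has moves —b→ p4
  p4 = 0 | (a.b.0 | (0 + 0 + (0 + 0)))\{a} has moves stopped
LTS(Q): 4 reachable states
  q0 = (a.c.0 + c.b.0) | (a.b.0 | (0 + 0 + (0 + 0)))\{a} has moves —a→ q1, —c→ q2
  q1 = c.0 | (a.b.0 | (0 + 0 + (0 + 0)))\{a} has moves —c→ q3
  q2 = b.0 | (a.b.0 | (0 + 0 + (0 + 0)))\{a} has moves —b→ q3
  q3 = 0 | (a.b.0 | (0 + 0 + (0 + 0)))\{a} has moves stopped
Run σ = ⟨b⟩ on P: start {p0}
  after b @ step 1: {p1}
  — P admits the full trace.
Run σ = ⟨b⟩ on Q: start {q0}
  after b @ step 1: ∅ (Q stuck)

b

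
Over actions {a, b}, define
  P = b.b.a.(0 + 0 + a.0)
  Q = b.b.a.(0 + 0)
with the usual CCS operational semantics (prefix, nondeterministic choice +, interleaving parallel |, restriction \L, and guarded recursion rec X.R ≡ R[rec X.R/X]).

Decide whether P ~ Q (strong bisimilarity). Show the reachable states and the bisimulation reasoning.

not bisimilar

Reachable graph of P (5 states):
  u0 = b.b.a.(0 + 0 + a.0) | =b=> u1
  u1 = b.a.(0 + 0 + a.0) | =b=> u2
  u2 = a.(0 + 0 + a.0) | =a=> u3
  u3 = 0 + 0 + a.0 | =a=> u4
  u4 = 0 | ∅
Reachable graph of Q (4 states):
  v0 = b.b.a.(0 + 0) | =b=> v1
  v1 = b.a.(0 + 0) | =b=> v2
  v2 = a.(0 + 0) | =a=> v3
  v3 = 0 + 0 | ∅
Bisimilarity quotient blocks:
  B0 = {u0}
  B1 = {u1}
  B2 = {u2}
  B3 = {u3, v2}
  B4 = {u4, v3}
  B5 = {v0}
  B6 = {v1}
u0 ∈ B0, v0 ∈ B5 → different blocks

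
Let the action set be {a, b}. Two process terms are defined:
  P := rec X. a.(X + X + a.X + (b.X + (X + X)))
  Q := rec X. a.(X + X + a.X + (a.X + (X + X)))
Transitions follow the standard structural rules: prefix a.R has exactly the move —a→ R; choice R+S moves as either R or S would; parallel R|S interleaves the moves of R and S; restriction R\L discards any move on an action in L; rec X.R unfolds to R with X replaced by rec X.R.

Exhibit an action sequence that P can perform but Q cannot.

P's transition system — 2 states:
  s0 = rec X. a.(X + X + a.X + (b.X + (X + X))) :: --a--▸ s1
  s1 = (rec X. a.(X + X + a.X + (b.X + (X + X)))) + (rec X. a.(X + X + a.X + (b.X + (X + X)))) + a.(rec X. a.(X + X + a.X + (b.X + (X + X)))) + (b.(rec X. a.(X + X + a.X + (b.X + (X + X)))) + ((rec X. a.(X + X + a.X + (b.X + (X + X)))) + (rec X. a.(X + X + a.X + (b.X + (X + X)))))) :: --a--▸ s0, --a--▸ s1, --b--▸ s0
Q's transition system — 2 states:
  t0 = rec X. a.(X + X + a.X + (a.X + (X + X))) :: --a--▸ t1
  t1 = (rec X. a.(X + X + a.X + (a.X + (X + X)))) + (rec X. a.(X + X + a.X + (a.X + (X + X)))) + a.(rec X. a.(X + X + a.X + (a.X + (X + X)))) + (a.(rec X. a.(X + X + a.X + (a.X + (X + X)))) + ((rec X. a.(X + X + a.X + (a.X + (X + X)))) + (rec X. a.(X + X + a.X + (a.X + (X + X)))))) :: --a--▸ t0, --a--▸ t1
Trace ⟨ab⟩ through P, begin at {s0}:
  after a @ step 1: {s1}
  after b @ step 2: {s0}
  — P admits the full trace.
Trace ⟨ab⟩ through Q, begin at {t0}:
  after a @ step 1: {t1}
  after b @ step 2: no successor for Q

ab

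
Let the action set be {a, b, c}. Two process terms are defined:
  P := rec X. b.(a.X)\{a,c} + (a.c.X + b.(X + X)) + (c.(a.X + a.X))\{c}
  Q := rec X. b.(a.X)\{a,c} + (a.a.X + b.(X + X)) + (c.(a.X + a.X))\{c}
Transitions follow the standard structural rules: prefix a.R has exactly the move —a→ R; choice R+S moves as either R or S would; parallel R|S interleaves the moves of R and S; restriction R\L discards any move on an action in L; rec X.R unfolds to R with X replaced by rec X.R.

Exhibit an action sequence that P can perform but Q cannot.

P's transition system — 4 states:
  m0 = rec X. b.(a.X)\{a,c} + (a.c.X + b.(X + X)) + (c.(a.X + a.X))\{c} ⊢ -a-> m1, -b-> m2, -b-> m3
  m1 = c.(rec X. b.(a.X)\{a,c} + (a.c.X + b.(X + X)) + (c.(a.X + a.X))\{c}) ⊢ -c-> m0
  m2 = (a.(rec X. b.(a.X)\{a,c} + (a.c.X + b.(X + X)) + (c.(a.X + a.X))\{c}))\{a,c} ⊢ ·
  m3 = (rec X. b.(a.X)\{a,c} + (a.c.X + b.(X + X)) + (c.(a.X + a.X))\{c}) + (rec X. b.(a.X)\{a,c} + (a.c.X + b.(X + X)) + (c.(a.X + a.X))\{c}) ⊢ -a-> m1, -b-> m2, -b-> m3
Q's transition system — 4 states:
  n0 = rec X. b.(a.X)\{a,c} + (a.a.X + b.(X + X)) + (c.(a.X + a.X))\{c} ⊢ -a-> n1, -b-> n2, -b-> n3
  n1 = a.(rec X. b.(a.X)\{a,c} + (a.a.X + b.(X + X)) + (c.(a.X + a.X))\{c}) ⊢ -a-> n0
  n2 = (a.(rec X. b.(a.X)\{a,c} + (a.a.X + b.(X + X)) + (c.(a.X + a.X))\{c}))\{a,c} ⊢ ·
  n3 = (rec X. b.(a.X)\{a,c} + (a.a.X + b.(X + X)) + (c.(a.X + a.X))\{c}) + (rec X. b.(a.X)\{a,c} + (a.a.X + b.(X + X)) + (c.(a.X + a.X))\{c}) ⊢ -a-> n1, -b-> n2, -b-> n3
Executing ac from P (initial set {m0}):
  after a @ step 1: {m1}
  after c @ step 2: {m0}
  P completes σ.
Executing ac from Q (initial set {n0}):
  after a @ step 1: {n1}
  after c @ step 2: no successor for Q

ac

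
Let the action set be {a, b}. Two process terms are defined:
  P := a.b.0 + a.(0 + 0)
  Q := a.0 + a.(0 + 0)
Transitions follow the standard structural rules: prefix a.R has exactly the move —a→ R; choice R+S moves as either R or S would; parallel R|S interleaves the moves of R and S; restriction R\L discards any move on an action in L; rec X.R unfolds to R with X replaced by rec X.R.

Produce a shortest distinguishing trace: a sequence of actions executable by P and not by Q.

Reachable graph of P (4 states):
  s0 = a.b.0 + a.(0 + 0) ⊢ -a-> s1, -a-> s2
  s1 = 0 + 0 ⊢ stopped
  s2 = b.0 ⊢ -b-> s3
  s3 = 0 ⊢ stopped
Reachable graph of Q (3 states):
  t0 = a.0 + a.(0 + 0) ⊢ -a-> t1, -a-> t2
  t1 = 0 ⊢ stopped
  t2 = 0 + 0 ⊢ stopped
Run σ = ⟨ab⟩ on P: start {s0}
  step 1 (a): {s1, s2}
  step 2 (b): {s3}
  — P admits the full trace.
Run σ = ⟨ab⟩ on Q: start {t0}
  step 1 (a): {t1, t2}
  step 2 (b): ∅  — Q cannot continue

ab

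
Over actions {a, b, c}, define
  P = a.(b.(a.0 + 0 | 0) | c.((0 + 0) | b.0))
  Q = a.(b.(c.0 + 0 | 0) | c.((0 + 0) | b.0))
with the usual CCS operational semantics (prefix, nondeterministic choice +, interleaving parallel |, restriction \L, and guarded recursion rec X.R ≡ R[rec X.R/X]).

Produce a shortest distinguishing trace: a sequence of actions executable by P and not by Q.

aba

Reachable graph of P (10 states):
  s0 = a.(b.(a.0 + 0 | 0) | c.((0 + 0) | b.0)) | —a→ s1
  s1 = b.(a.0 + 0 | 0) | c.((0 + 0) | b.0) | —b→ s2, —c→ s3
  s2 = (a.0 + 0 | 0) | c.((0 + 0) | b.0) | —a→ s4, —c→ s5
  s3 = b.(a.0 + 0 | 0) | ((0 + 0) | b.0) | —b→ s5, —b→ s6
  s4 = 0 | c.((0 + 0) | b.0) | —c→ s7
  s5 = (a.0 + 0 | 0) | ((0 + 0) | b.0) | —a→ s7, —b→ s8
  s6 = b.(a.0 + 0 | 0) | ((0 + 0) | 0) | —b→ s8
  s7 = 0 | ((0 + 0) | b.0) | —b→ s9
  s8 = (a.0 + 0 | 0) | ((0 + 0) | 0) | —a→ s9
  s9 = 0 | ((0 + 0) | 0) | ·
Reachable graph of Q (10 states):
  t0 = a.(b.(c.0 + 0 | 0) | c.((0 + 0) | b.0)) | —a→ t1
  t1 = b.(c.0 + 0 | 0) | c.((0 + 0) | b.0) | —b→ t2, —c→ t3
  t2 = (c.0 + 0 | 0) | c.((0 + 0) | b.0) | —c→ t4, —c→ t5
  t3 = b.(c.0 + 0 | 0) | ((0 + 0) | b.0) | —b→ t4, —b→ t6
  t4 = (c.0 + 0 | 0) | ((0 + 0) | b.0) | —b→ t7, —c→ t8
  t5 = 0 | c.((0 + 0) | b.0) | —c→ t8
  t6 = b.(c.0 + 0 | 0) | ((0 + 0) | 0) | —b→ t7
  t7 = (c.0 + 0 | 0) | ((0 + 0) | 0) | —c→ t9
  t8 = 0 | ((0 + 0) | b.0) | —b→ t9
  t9 = 0 | ((0 + 0) | 0) | ·
Run σ = ⟨aba⟩ on P: start {s0}
  after a @ step 1: {s1}
  after b @ step 2: {s2}
  after a @ step 3: {s4}
  P completes σ.
Run σ = ⟨aba⟩ on Q: start {t0}
  after a @ step 1: {t1}
  after b @ step 2: {t2}
  after a @ step 3: ∅ (Q stuck)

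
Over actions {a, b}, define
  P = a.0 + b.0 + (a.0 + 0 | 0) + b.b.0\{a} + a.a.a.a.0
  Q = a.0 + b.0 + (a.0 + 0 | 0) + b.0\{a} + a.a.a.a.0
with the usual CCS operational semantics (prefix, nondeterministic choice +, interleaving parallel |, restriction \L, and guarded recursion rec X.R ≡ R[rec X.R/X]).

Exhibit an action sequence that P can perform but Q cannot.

LTS(P): 7 reachable states
  m0 = a.0 + b.0 + (a.0 + 0 | 0) + b.b.0\{a} + a.a.a.a.0 → --a--▸ m1, --a--▸ m2, --b--▸ m1, --b--▸ m3
  m1 = 0 → deadlocked
  m2 = a.a.a.0 → --a--▸ m4
  m3 = b.0\{a} → --b--▸ m5
  m4 = a.a.0 → --a--▸ m6
  m5 = 0\{a} → deadlocked
  m6 = a.0 → --a--▸ m1
LTS(Q): 6 reachable states
  n0 = a.0 + b.0 + (a.0 + 0 | 0) + b.0\{a} + a.a.a.a.0 → --a--▸ n1, --a--▸ n2, --b--▸ n1, --b--▸ n3
  n1 = 0 → deadlocked
  n2 = a.a.a.0 → --a--▸ n4
  n3 = 0\{a} → deadlocked
  n4 = a.a.0 → --a--▸ n5
  n5 = a.0 → --a--▸ n1
Executing bb from P (initial set {m0}):
  step 1 (b): {m1, m3}
  step 2 (b): {m5}
  — P admits the full trace.
Executing bb from Q (initial set {n0}):
  step 1 (b): {n1, n3}
  step 2 (b): ∅  — Q cannot continue

bb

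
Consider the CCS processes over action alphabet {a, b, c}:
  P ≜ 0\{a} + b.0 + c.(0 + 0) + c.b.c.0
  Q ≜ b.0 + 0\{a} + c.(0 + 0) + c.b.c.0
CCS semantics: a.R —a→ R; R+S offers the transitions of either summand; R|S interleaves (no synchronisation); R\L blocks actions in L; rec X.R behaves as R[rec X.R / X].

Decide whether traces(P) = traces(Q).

trace-equivalent

P's transition system — 5 states:
  p0 = 0\{a} + b.0 + c.(0 + 0) + c.b.c.0 | -b-> p1, -c-> p2, -c-> p3
  p1 = 0 | deadlocked
  p2 = 0 + 0 | deadlocked
  p3 = b.c.0 | -b-> p4
  p4 = c.0 | -c-> p1
Q's transition system — 5 states:
  q0 = b.0 + 0\{a} + c.(0 + 0) + c.b.c.0 | -b-> q1, -c-> q2, -c-> q3
  q1 = 0 | deadlocked
  q2 = 0 + 0 | deadlocked
  q3 = b.c.0 | -b-> q4
  q4 = c.0 | -c-> q1
Bisimilarity quotient blocks:
  B0 = {p0, q0}
  B1 = {p1, p2, q1, q2}
  B2 = {p3, q3}
  B3 = {p4, q4}
p0 ∈ B0, q0 ∈ B0 → same block
Bisimilar ⇒ trace-equivalent.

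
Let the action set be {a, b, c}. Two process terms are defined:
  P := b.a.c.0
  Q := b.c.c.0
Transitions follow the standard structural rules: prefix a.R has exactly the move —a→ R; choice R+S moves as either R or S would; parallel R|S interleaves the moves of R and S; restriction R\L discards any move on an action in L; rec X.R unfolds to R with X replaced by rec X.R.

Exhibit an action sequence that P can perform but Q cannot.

P's transition system — 4 states:
  m0 = b.a.c.0 :: ··b··> m1
  m1 = a.c.0 :: ··a··> m2
  m2 = c.0 :: ··c··> m3
  m3 = 0 :: stopped
Q's transition system — 4 states:
  n0 = b.c.c.0 :: ··b··> n1
  n1 = c.c.0 :: ··c··> n2
  n2 = c.0 :: ··c··> n3
  n3 = 0 :: stopped
Trace ⟨ba⟩ through P, begin at {m0}:
  [1] b ⇒ {m1}
  [2] a ⇒ {m2}
  — P admits the full trace.
Trace ⟨ba⟩ through Q, begin at {n0}:
  [1] b ⇒ {n1}
  [2] a ⇒ ∅  — Q cannot continue

ba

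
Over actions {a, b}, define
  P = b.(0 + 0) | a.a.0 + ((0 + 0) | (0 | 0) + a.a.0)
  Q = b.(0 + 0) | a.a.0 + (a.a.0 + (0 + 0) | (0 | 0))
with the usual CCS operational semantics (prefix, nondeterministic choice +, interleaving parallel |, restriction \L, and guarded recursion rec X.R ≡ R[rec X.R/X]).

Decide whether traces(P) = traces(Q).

LTS(P): 8 reachable states
  p0 = b.(0 + 0) | a.a.0 + ((0 + 0) | (0 | 0) + a.a.0) | =a=> p1, =a=> p2, =b=> p3
  p1 = a.0 | =a=> p4
  p2 = b.(0 + 0) | a.0 | =a=> p5, =b=> p6
  p3 = (0 + 0) | a.a.0 | =a=> p6
  p4 = 0 | (no moves)
  p5 = b.(0 + 0) | 0 | =b=> p7
  p6 = (0 + 0) | a.0 | =a=> p7
  p7 = (0 + 0) | 0 | (no moves)
LTS(Q): 8 reachable states
  q0 = b.(0 + 0) | a.a.0 + (a.a.0 + (0 + 0) | (0 | 0)) | =a=> q1, =a=> q2, =b=> q3
  q1 = a.0 | =a=> q4
  q2 = b.(0 + 0) | a.0 | =a=> q5, =b=> q6
  q3 = (0 + 0) | a.a.0 | =a=> q6
  q4 = 0 | (no moves)
  q5 = b.(0 + 0) | 0 | =b=> q7
  q6 = (0 + 0) | a.0 | =a=> q7
  q7 = (0 + 0) | 0 | (no moves)
Coarsest stable partition (strong bisimilarity classes):
  B0 = {p0, q0}
  B1 = {p3, q3}
  B2 = {p1, p6, q1, q6}
  B3 = {p4, p7, q4, q7}
  B4 = {p2, q2}
  B5 = {p5, q5}
p0 ∈ B0, q0 ∈ B0 → same block
Bisimilar ⇒ trace-equivalent.

YES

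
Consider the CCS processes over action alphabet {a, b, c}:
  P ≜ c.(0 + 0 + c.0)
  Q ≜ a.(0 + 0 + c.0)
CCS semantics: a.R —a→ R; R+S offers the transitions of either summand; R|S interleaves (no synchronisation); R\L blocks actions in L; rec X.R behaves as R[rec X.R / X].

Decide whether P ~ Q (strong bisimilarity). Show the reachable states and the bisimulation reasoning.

not bisimilar

Reachable graph of P (3 states):
  s0 = c.(0 + 0 + c.0) :: —c→ s1
  s1 = 0 + 0 + c.0 :: —c→ s2
  s2 = 0 :: stopped
Reachable graph of Q (3 states):
  t0 = a.(0 + 0 + c.0) :: —a→ t1
  t1 = 0 + 0 + c.0 :: —c→ t2
  t2 = 0 :: stopped
Partition-refinement fixed point:
  B0 = {s0}
  B1 = {s1, t1}
  B2 = {s2, t2}
  B3 = {t0}
s0 ∈ B0, t0 ∈ B3 → different blocks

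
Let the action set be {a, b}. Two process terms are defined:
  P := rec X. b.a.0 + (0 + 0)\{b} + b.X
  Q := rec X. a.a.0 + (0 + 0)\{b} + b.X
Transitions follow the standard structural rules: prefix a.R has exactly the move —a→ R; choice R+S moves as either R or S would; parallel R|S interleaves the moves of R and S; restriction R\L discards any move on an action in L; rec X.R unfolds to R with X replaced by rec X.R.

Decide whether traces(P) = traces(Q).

trace-distinct — witness ⟨a⟩

Reachable graph of P (3 states):
  u0 = rec X. b.a.0 + (0 + 0)\{b} + b.X ⊢ —b→ u0, —b→ u1
  u1 = a.0 ⊢ —a→ u2
  u2 = 0 ⊢ deadlocked
Reachable graph of Q (3 states):
  v0 = rec X. a.a.0 + (0 + 0)\{b} + b.X ⊢ —a→ v1, —b→ v0
  v1 = a.0 ⊢ —a→ v2
  v2 = 0 ⊢ deadlocked
Run σ = ⟨a⟩ on Q: start {v0}
  step 1 (a): {v1}
  ✓ Q
Run σ = ⟨a⟩ on P: start {u0}
  step 1 (a): ∅  — P cannot continue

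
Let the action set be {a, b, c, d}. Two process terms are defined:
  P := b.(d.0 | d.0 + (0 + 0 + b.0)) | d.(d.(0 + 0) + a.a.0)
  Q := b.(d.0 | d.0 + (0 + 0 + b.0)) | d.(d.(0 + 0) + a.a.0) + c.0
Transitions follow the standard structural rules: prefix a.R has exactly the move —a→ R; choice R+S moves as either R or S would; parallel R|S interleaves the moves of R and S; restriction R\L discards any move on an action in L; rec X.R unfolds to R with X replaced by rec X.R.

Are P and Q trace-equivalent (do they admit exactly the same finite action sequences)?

Reachable graph of P (30 states):
  p0 = b.(d.0 | d.0 + (0 + 0 + b.0)) | d.(d.(0 + 0) + a.a.0) :: -b-> p1, -d-> p2
  p1 = (d.0 | d.0 + (0 + 0 + b.0)) | d.(d.(0 + 0) + a.a.0) :: -b-> p3, -d-> p4, -d-> p5, -d-> p6
  p2 = b.(d.0 | d.0 + (0 + 0 + b.0)) | (d.(0 + 0) + a.a.0) :: -a-> p7, -b-> p4, -d-> p8
  p3 = 0 | d.(d.(0 + 0) + a.a.0) :: -d-> p9
  p4 = (d.0 | d.0 + (0 + 0 + b.0)) | (d.(0 + 0) + a.a.0) :: -a-> p10, -b-> p9, -d-> p11, -d-> p12, -d-> p13
  p5 = 0 | d.0 | d.(d.(0 + 0) + a.a.0) :: -d-> p12, -d-> p14
  p6 = d.0 | 0 | d.(d.(0 + 0) + a.a.0) :: -d-> p13, -d-> p14
  p7 = b.(d.0 | d.0 + (0 + 0 + b.0)) | a.0 :: -a-> p15, -b-> p10
  p8 = b.(d.0 | d.0 + (0 + 0 + b.0)) | (0 + 0) :: -b-> p11
  p9 = 0 | (d.(0 + 0) + a.a.0) :: -a-> p16, -d-> p17
  p10 = (d.0 | d.0 + (0 + 0 + b.0)) | a.0 :: -a-> p18, -b-> p16, -d-> p19, -d-> p20
  p11 = (d.0 | d.0 + (0 + 0 + b.0)) | (0 + 0) :: -b-> p17, -d-> p21, -d-> p22
  p12 = 0 | d.0 | (d.(0 + 0) + a.a.0) :: -a-> p19, -d-> p21, -d-> p23
  p13 = d.0 | 0 | (d.(0 + 0) + a.a.0) :: -a-> p20, -d-> p22, -d-> p23
  p14 = 0 | 0 | d.(d.(0 + 0) + a.a.0) :: -d-> p23
  p15 = b.(d.0 | d.0 + (0 + 0 + b.0)) | 0 :: -b-> p18
  p16 = 0 | a.0 :: -a-> p24
  p17 = 0 | (0 + 0) :: (no moves)
  p18 = (d.0 | d.0 + (0 + 0 + b.0)) | 0 :: -b-> p24, -d-> p25, -d-> p26
  p19 = 0 | d.0 | a.0 :: -a-> p25, -d-> p27
  p20 = d.0 | 0 | a.0 :: -a-> p26, -d-> p27
  p21 = 0 | d.0 | (0 + 0) :: -d-> p28
  p22 = d.0 | 0 | (0 + 0) :: -d-> p28
  p23 = 0 | 0 | (d.(0 + 0) + a.a.0) :: -a-> p27, -d-> p28
  p24 = 0 | 0 :: (no moves)
  p25 = 0 | d.0 | 0 :: -d-> p29
  p26 = d.0 | 0 | 0 :: -d-> p29
  p27 = 0 | 0 | a.0 :: -a-> p29
  p28 = 0 | 0 | (0 + 0) :: (no moves)
  p29 = 0 | 0 | 0 :: (no moves)
Reachable graph of Q (31 states):
  q0 = b.(d.0 | d.0 + (0 + 0 + b.0)) | d.(d.(0 + 0) + a.a.0) + c.0 :: -b-> q1, -c-> q2, -d-> q3
  q1 = (d.0 | d.0 + (0 + 0 + b.0)) | d.(d.(0 + 0) + a.a.0) :: -b-> q4, -d-> q5, -d-> q6, -d-> q7
  q2 = 0 :: (no moves)
  q3 = b.(d.0 | d.0 + (0 + 0 + b.0)) | (d.(0 + 0) + a.a.0) :: -a-> q8, -b-> q5, -d-> q9
  q4 = 0 | d.(d.(0 + 0) + a.a.0) :: -d-> q10
  q5 = (d.0 | d.0 + (0 + 0 + b.0)) | (d.(0 + 0) + a.a.0) :: -a-> q11, -b-> q10, -d-> q12, -d-> q13, -d-> q14
  q6 = 0 | d.0 | d.(d.(0 + 0) + a.a.0) :: -d-> q13, -d-> q15
  q7 = d.0 | 0 | d.(d.(0 + 0) + a.a.0) :: -d-> q14, -d-> q15
  q8 = b.(d.0 | d.0 + (0 + 0 + b.0)) | a.0 :: -a-> q16, -b-> q11
  q9 = b.(d.0 | d.0 + (0 + 0 + b.0)) | (0 + 0) :: -b-> q12
  q10 = 0 | (d.(0 + 0) + a.a.0) :: -a-> q17, -d-> q18
  q11 = (d.0 | d.0 + (0 + 0 + b.0)) | a.0 :: -a-> q19, -b-> q17, -d-> q20, -d-> q21
  q12 = (d.0 | d.0 + (0 + 0 + b.0)) | (0 + 0) :: -b-> q18, -d-> q22, -d-> q23
  q13 = 0 | d.0 | (d.(0 + 0) + a.a.0) :: -a-> q20, -d-> q22, -d-> q24
  q14 = d.0 | 0 | (d.(0 + 0) + a.a.0) :: -a-> q21, -d-> q23, -d-> q24
  q15 = 0 | 0 | d.(d.(0 + 0) + a.a.0) :: -d-> q24
  q16 = b.(d.0 | d.0 + (0 + 0 + b.0)) | 0 :: -b-> q19
  q17 = 0 | a.0 :: -a-> q25
  q18 = 0 | (0 + 0) :: (no moves)
  q19 = (d.0 | d.0 + (0 + 0 + b.0)) | 0 :: -b-> q25, -d-> q26, -d-> q27
  q20 = 0 | d.0 | a.0 :: -a-> q26, -d-> q28
  q21 = d.0 | 0 | a.0 :: -a-> q27, -d-> q28
  q22 = 0 | d.0 | (0 + 0) :: -d-> q29
  q23 = d.0 | 0 | (0 + 0) :: -d-> q29
  q24 = 0 | 0 | (d.(0 + 0) + a.a.0) :: -a-> q28, -d-> q29
  q25 = 0 | 0 :: (no moves)
  q26 = 0 | d.0 | 0 :: -d-> q30
  q27 = d.0 | 0 | 0 :: -d-> q30
  q28 = 0 | 0 | a.0 :: -a-> q30
  q29 = 0 | 0 | (0 + 0) :: (no moves)
  q30 = 0 | 0 | 0 :: (no moves)
Run σ = ⟨c⟩ on Q: start {q0}
  after c @ step 1: {q2}
  ✓ Q
Run σ = ⟨c⟩ on P: start {p0}
  after c @ step 1: no successor for P

NO — witness ⟨c⟩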